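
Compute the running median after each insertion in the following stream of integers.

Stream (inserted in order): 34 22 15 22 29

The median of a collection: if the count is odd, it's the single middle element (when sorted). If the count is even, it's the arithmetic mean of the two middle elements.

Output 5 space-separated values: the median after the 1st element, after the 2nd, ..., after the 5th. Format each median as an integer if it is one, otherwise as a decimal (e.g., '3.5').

Answer: 34 28 22 22 22

Derivation:
Step 1: insert 34 -> lo=[34] (size 1, max 34) hi=[] (size 0) -> median=34
Step 2: insert 22 -> lo=[22] (size 1, max 22) hi=[34] (size 1, min 34) -> median=28
Step 3: insert 15 -> lo=[15, 22] (size 2, max 22) hi=[34] (size 1, min 34) -> median=22
Step 4: insert 22 -> lo=[15, 22] (size 2, max 22) hi=[22, 34] (size 2, min 22) -> median=22
Step 5: insert 29 -> lo=[15, 22, 22] (size 3, max 22) hi=[29, 34] (size 2, min 29) -> median=22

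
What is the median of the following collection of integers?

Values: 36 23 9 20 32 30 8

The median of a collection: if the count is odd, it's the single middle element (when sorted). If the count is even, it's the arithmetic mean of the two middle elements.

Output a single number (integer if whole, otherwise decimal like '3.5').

Answer: 23

Derivation:
Step 1: insert 36 -> lo=[36] (size 1, max 36) hi=[] (size 0) -> median=36
Step 2: insert 23 -> lo=[23] (size 1, max 23) hi=[36] (size 1, min 36) -> median=29.5
Step 3: insert 9 -> lo=[9, 23] (size 2, max 23) hi=[36] (size 1, min 36) -> median=23
Step 4: insert 20 -> lo=[9, 20] (size 2, max 20) hi=[23, 36] (size 2, min 23) -> median=21.5
Step 5: insert 32 -> lo=[9, 20, 23] (size 3, max 23) hi=[32, 36] (size 2, min 32) -> median=23
Step 6: insert 30 -> lo=[9, 20, 23] (size 3, max 23) hi=[30, 32, 36] (size 3, min 30) -> median=26.5
Step 7: insert 8 -> lo=[8, 9, 20, 23] (size 4, max 23) hi=[30, 32, 36] (size 3, min 30) -> median=23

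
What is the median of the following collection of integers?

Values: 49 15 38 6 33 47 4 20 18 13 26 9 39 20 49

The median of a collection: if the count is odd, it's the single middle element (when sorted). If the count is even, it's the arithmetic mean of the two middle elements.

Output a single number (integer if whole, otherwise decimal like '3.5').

Step 1: insert 49 -> lo=[49] (size 1, max 49) hi=[] (size 0) -> median=49
Step 2: insert 15 -> lo=[15] (size 1, max 15) hi=[49] (size 1, min 49) -> median=32
Step 3: insert 38 -> lo=[15, 38] (size 2, max 38) hi=[49] (size 1, min 49) -> median=38
Step 4: insert 6 -> lo=[6, 15] (size 2, max 15) hi=[38, 49] (size 2, min 38) -> median=26.5
Step 5: insert 33 -> lo=[6, 15, 33] (size 3, max 33) hi=[38, 49] (size 2, min 38) -> median=33
Step 6: insert 47 -> lo=[6, 15, 33] (size 3, max 33) hi=[38, 47, 49] (size 3, min 38) -> median=35.5
Step 7: insert 4 -> lo=[4, 6, 15, 33] (size 4, max 33) hi=[38, 47, 49] (size 3, min 38) -> median=33
Step 8: insert 20 -> lo=[4, 6, 15, 20] (size 4, max 20) hi=[33, 38, 47, 49] (size 4, min 33) -> median=26.5
Step 9: insert 18 -> lo=[4, 6, 15, 18, 20] (size 5, max 20) hi=[33, 38, 47, 49] (size 4, min 33) -> median=20
Step 10: insert 13 -> lo=[4, 6, 13, 15, 18] (size 5, max 18) hi=[20, 33, 38, 47, 49] (size 5, min 20) -> median=19
Step 11: insert 26 -> lo=[4, 6, 13, 15, 18, 20] (size 6, max 20) hi=[26, 33, 38, 47, 49] (size 5, min 26) -> median=20
Step 12: insert 9 -> lo=[4, 6, 9, 13, 15, 18] (size 6, max 18) hi=[20, 26, 33, 38, 47, 49] (size 6, min 20) -> median=19
Step 13: insert 39 -> lo=[4, 6, 9, 13, 15, 18, 20] (size 7, max 20) hi=[26, 33, 38, 39, 47, 49] (size 6, min 26) -> median=20
Step 14: insert 20 -> lo=[4, 6, 9, 13, 15, 18, 20] (size 7, max 20) hi=[20, 26, 33, 38, 39, 47, 49] (size 7, min 20) -> median=20
Step 15: insert 49 -> lo=[4, 6, 9, 13, 15, 18, 20, 20] (size 8, max 20) hi=[26, 33, 38, 39, 47, 49, 49] (size 7, min 26) -> median=20

Answer: 20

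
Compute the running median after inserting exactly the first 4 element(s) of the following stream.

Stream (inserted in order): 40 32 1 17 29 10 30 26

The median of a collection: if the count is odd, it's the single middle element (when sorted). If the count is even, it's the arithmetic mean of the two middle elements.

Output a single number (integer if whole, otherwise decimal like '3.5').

Step 1: insert 40 -> lo=[40] (size 1, max 40) hi=[] (size 0) -> median=40
Step 2: insert 32 -> lo=[32] (size 1, max 32) hi=[40] (size 1, min 40) -> median=36
Step 3: insert 1 -> lo=[1, 32] (size 2, max 32) hi=[40] (size 1, min 40) -> median=32
Step 4: insert 17 -> lo=[1, 17] (size 2, max 17) hi=[32, 40] (size 2, min 32) -> median=24.5

Answer: 24.5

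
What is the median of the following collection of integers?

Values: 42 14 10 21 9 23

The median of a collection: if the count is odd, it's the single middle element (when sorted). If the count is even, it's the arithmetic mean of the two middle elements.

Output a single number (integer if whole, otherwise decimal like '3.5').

Answer: 17.5

Derivation:
Step 1: insert 42 -> lo=[42] (size 1, max 42) hi=[] (size 0) -> median=42
Step 2: insert 14 -> lo=[14] (size 1, max 14) hi=[42] (size 1, min 42) -> median=28
Step 3: insert 10 -> lo=[10, 14] (size 2, max 14) hi=[42] (size 1, min 42) -> median=14
Step 4: insert 21 -> lo=[10, 14] (size 2, max 14) hi=[21, 42] (size 2, min 21) -> median=17.5
Step 5: insert 9 -> lo=[9, 10, 14] (size 3, max 14) hi=[21, 42] (size 2, min 21) -> median=14
Step 6: insert 23 -> lo=[9, 10, 14] (size 3, max 14) hi=[21, 23, 42] (size 3, min 21) -> median=17.5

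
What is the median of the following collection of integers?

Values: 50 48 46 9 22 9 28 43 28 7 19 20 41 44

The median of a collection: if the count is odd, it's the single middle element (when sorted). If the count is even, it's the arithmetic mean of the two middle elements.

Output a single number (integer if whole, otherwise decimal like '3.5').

Step 1: insert 50 -> lo=[50] (size 1, max 50) hi=[] (size 0) -> median=50
Step 2: insert 48 -> lo=[48] (size 1, max 48) hi=[50] (size 1, min 50) -> median=49
Step 3: insert 46 -> lo=[46, 48] (size 2, max 48) hi=[50] (size 1, min 50) -> median=48
Step 4: insert 9 -> lo=[9, 46] (size 2, max 46) hi=[48, 50] (size 2, min 48) -> median=47
Step 5: insert 22 -> lo=[9, 22, 46] (size 3, max 46) hi=[48, 50] (size 2, min 48) -> median=46
Step 6: insert 9 -> lo=[9, 9, 22] (size 3, max 22) hi=[46, 48, 50] (size 3, min 46) -> median=34
Step 7: insert 28 -> lo=[9, 9, 22, 28] (size 4, max 28) hi=[46, 48, 50] (size 3, min 46) -> median=28
Step 8: insert 43 -> lo=[9, 9, 22, 28] (size 4, max 28) hi=[43, 46, 48, 50] (size 4, min 43) -> median=35.5
Step 9: insert 28 -> lo=[9, 9, 22, 28, 28] (size 5, max 28) hi=[43, 46, 48, 50] (size 4, min 43) -> median=28
Step 10: insert 7 -> lo=[7, 9, 9, 22, 28] (size 5, max 28) hi=[28, 43, 46, 48, 50] (size 5, min 28) -> median=28
Step 11: insert 19 -> lo=[7, 9, 9, 19, 22, 28] (size 6, max 28) hi=[28, 43, 46, 48, 50] (size 5, min 28) -> median=28
Step 12: insert 20 -> lo=[7, 9, 9, 19, 20, 22] (size 6, max 22) hi=[28, 28, 43, 46, 48, 50] (size 6, min 28) -> median=25
Step 13: insert 41 -> lo=[7, 9, 9, 19, 20, 22, 28] (size 7, max 28) hi=[28, 41, 43, 46, 48, 50] (size 6, min 28) -> median=28
Step 14: insert 44 -> lo=[7, 9, 9, 19, 20, 22, 28] (size 7, max 28) hi=[28, 41, 43, 44, 46, 48, 50] (size 7, min 28) -> median=28

Answer: 28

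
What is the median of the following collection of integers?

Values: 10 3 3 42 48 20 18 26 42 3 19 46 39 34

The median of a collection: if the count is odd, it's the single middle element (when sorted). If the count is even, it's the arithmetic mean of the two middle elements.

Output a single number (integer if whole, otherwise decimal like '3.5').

Answer: 23

Derivation:
Step 1: insert 10 -> lo=[10] (size 1, max 10) hi=[] (size 0) -> median=10
Step 2: insert 3 -> lo=[3] (size 1, max 3) hi=[10] (size 1, min 10) -> median=6.5
Step 3: insert 3 -> lo=[3, 3] (size 2, max 3) hi=[10] (size 1, min 10) -> median=3
Step 4: insert 42 -> lo=[3, 3] (size 2, max 3) hi=[10, 42] (size 2, min 10) -> median=6.5
Step 5: insert 48 -> lo=[3, 3, 10] (size 3, max 10) hi=[42, 48] (size 2, min 42) -> median=10
Step 6: insert 20 -> lo=[3, 3, 10] (size 3, max 10) hi=[20, 42, 48] (size 3, min 20) -> median=15
Step 7: insert 18 -> lo=[3, 3, 10, 18] (size 4, max 18) hi=[20, 42, 48] (size 3, min 20) -> median=18
Step 8: insert 26 -> lo=[3, 3, 10, 18] (size 4, max 18) hi=[20, 26, 42, 48] (size 4, min 20) -> median=19
Step 9: insert 42 -> lo=[3, 3, 10, 18, 20] (size 5, max 20) hi=[26, 42, 42, 48] (size 4, min 26) -> median=20
Step 10: insert 3 -> lo=[3, 3, 3, 10, 18] (size 5, max 18) hi=[20, 26, 42, 42, 48] (size 5, min 20) -> median=19
Step 11: insert 19 -> lo=[3, 3, 3, 10, 18, 19] (size 6, max 19) hi=[20, 26, 42, 42, 48] (size 5, min 20) -> median=19
Step 12: insert 46 -> lo=[3, 3, 3, 10, 18, 19] (size 6, max 19) hi=[20, 26, 42, 42, 46, 48] (size 6, min 20) -> median=19.5
Step 13: insert 39 -> lo=[3, 3, 3, 10, 18, 19, 20] (size 7, max 20) hi=[26, 39, 42, 42, 46, 48] (size 6, min 26) -> median=20
Step 14: insert 34 -> lo=[3, 3, 3, 10, 18, 19, 20] (size 7, max 20) hi=[26, 34, 39, 42, 42, 46, 48] (size 7, min 26) -> median=23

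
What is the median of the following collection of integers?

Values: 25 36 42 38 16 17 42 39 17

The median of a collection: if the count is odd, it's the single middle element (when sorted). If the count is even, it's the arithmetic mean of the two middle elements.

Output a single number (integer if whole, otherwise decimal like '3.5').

Step 1: insert 25 -> lo=[25] (size 1, max 25) hi=[] (size 0) -> median=25
Step 2: insert 36 -> lo=[25] (size 1, max 25) hi=[36] (size 1, min 36) -> median=30.5
Step 3: insert 42 -> lo=[25, 36] (size 2, max 36) hi=[42] (size 1, min 42) -> median=36
Step 4: insert 38 -> lo=[25, 36] (size 2, max 36) hi=[38, 42] (size 2, min 38) -> median=37
Step 5: insert 16 -> lo=[16, 25, 36] (size 3, max 36) hi=[38, 42] (size 2, min 38) -> median=36
Step 6: insert 17 -> lo=[16, 17, 25] (size 3, max 25) hi=[36, 38, 42] (size 3, min 36) -> median=30.5
Step 7: insert 42 -> lo=[16, 17, 25, 36] (size 4, max 36) hi=[38, 42, 42] (size 3, min 38) -> median=36
Step 8: insert 39 -> lo=[16, 17, 25, 36] (size 4, max 36) hi=[38, 39, 42, 42] (size 4, min 38) -> median=37
Step 9: insert 17 -> lo=[16, 17, 17, 25, 36] (size 5, max 36) hi=[38, 39, 42, 42] (size 4, min 38) -> median=36

Answer: 36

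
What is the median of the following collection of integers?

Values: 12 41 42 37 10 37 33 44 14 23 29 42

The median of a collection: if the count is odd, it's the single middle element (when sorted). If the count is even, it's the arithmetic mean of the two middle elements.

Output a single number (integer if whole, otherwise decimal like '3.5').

Step 1: insert 12 -> lo=[12] (size 1, max 12) hi=[] (size 0) -> median=12
Step 2: insert 41 -> lo=[12] (size 1, max 12) hi=[41] (size 1, min 41) -> median=26.5
Step 3: insert 42 -> lo=[12, 41] (size 2, max 41) hi=[42] (size 1, min 42) -> median=41
Step 4: insert 37 -> lo=[12, 37] (size 2, max 37) hi=[41, 42] (size 2, min 41) -> median=39
Step 5: insert 10 -> lo=[10, 12, 37] (size 3, max 37) hi=[41, 42] (size 2, min 41) -> median=37
Step 6: insert 37 -> lo=[10, 12, 37] (size 3, max 37) hi=[37, 41, 42] (size 3, min 37) -> median=37
Step 7: insert 33 -> lo=[10, 12, 33, 37] (size 4, max 37) hi=[37, 41, 42] (size 3, min 37) -> median=37
Step 8: insert 44 -> lo=[10, 12, 33, 37] (size 4, max 37) hi=[37, 41, 42, 44] (size 4, min 37) -> median=37
Step 9: insert 14 -> lo=[10, 12, 14, 33, 37] (size 5, max 37) hi=[37, 41, 42, 44] (size 4, min 37) -> median=37
Step 10: insert 23 -> lo=[10, 12, 14, 23, 33] (size 5, max 33) hi=[37, 37, 41, 42, 44] (size 5, min 37) -> median=35
Step 11: insert 29 -> lo=[10, 12, 14, 23, 29, 33] (size 6, max 33) hi=[37, 37, 41, 42, 44] (size 5, min 37) -> median=33
Step 12: insert 42 -> lo=[10, 12, 14, 23, 29, 33] (size 6, max 33) hi=[37, 37, 41, 42, 42, 44] (size 6, min 37) -> median=35

Answer: 35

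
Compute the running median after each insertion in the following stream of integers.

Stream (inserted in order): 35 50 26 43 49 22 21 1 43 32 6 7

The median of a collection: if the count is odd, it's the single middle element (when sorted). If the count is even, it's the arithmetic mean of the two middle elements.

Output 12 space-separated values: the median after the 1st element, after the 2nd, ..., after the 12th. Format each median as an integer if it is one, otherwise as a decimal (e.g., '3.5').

Step 1: insert 35 -> lo=[35] (size 1, max 35) hi=[] (size 0) -> median=35
Step 2: insert 50 -> lo=[35] (size 1, max 35) hi=[50] (size 1, min 50) -> median=42.5
Step 3: insert 26 -> lo=[26, 35] (size 2, max 35) hi=[50] (size 1, min 50) -> median=35
Step 4: insert 43 -> lo=[26, 35] (size 2, max 35) hi=[43, 50] (size 2, min 43) -> median=39
Step 5: insert 49 -> lo=[26, 35, 43] (size 3, max 43) hi=[49, 50] (size 2, min 49) -> median=43
Step 6: insert 22 -> lo=[22, 26, 35] (size 3, max 35) hi=[43, 49, 50] (size 3, min 43) -> median=39
Step 7: insert 21 -> lo=[21, 22, 26, 35] (size 4, max 35) hi=[43, 49, 50] (size 3, min 43) -> median=35
Step 8: insert 1 -> lo=[1, 21, 22, 26] (size 4, max 26) hi=[35, 43, 49, 50] (size 4, min 35) -> median=30.5
Step 9: insert 43 -> lo=[1, 21, 22, 26, 35] (size 5, max 35) hi=[43, 43, 49, 50] (size 4, min 43) -> median=35
Step 10: insert 32 -> lo=[1, 21, 22, 26, 32] (size 5, max 32) hi=[35, 43, 43, 49, 50] (size 5, min 35) -> median=33.5
Step 11: insert 6 -> lo=[1, 6, 21, 22, 26, 32] (size 6, max 32) hi=[35, 43, 43, 49, 50] (size 5, min 35) -> median=32
Step 12: insert 7 -> lo=[1, 6, 7, 21, 22, 26] (size 6, max 26) hi=[32, 35, 43, 43, 49, 50] (size 6, min 32) -> median=29

Answer: 35 42.5 35 39 43 39 35 30.5 35 33.5 32 29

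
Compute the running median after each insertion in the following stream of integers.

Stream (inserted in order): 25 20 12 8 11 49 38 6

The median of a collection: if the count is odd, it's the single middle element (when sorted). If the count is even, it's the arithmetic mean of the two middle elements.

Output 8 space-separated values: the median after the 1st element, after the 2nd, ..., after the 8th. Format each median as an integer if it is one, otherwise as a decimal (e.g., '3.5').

Answer: 25 22.5 20 16 12 16 20 16

Derivation:
Step 1: insert 25 -> lo=[25] (size 1, max 25) hi=[] (size 0) -> median=25
Step 2: insert 20 -> lo=[20] (size 1, max 20) hi=[25] (size 1, min 25) -> median=22.5
Step 3: insert 12 -> lo=[12, 20] (size 2, max 20) hi=[25] (size 1, min 25) -> median=20
Step 4: insert 8 -> lo=[8, 12] (size 2, max 12) hi=[20, 25] (size 2, min 20) -> median=16
Step 5: insert 11 -> lo=[8, 11, 12] (size 3, max 12) hi=[20, 25] (size 2, min 20) -> median=12
Step 6: insert 49 -> lo=[8, 11, 12] (size 3, max 12) hi=[20, 25, 49] (size 3, min 20) -> median=16
Step 7: insert 38 -> lo=[8, 11, 12, 20] (size 4, max 20) hi=[25, 38, 49] (size 3, min 25) -> median=20
Step 8: insert 6 -> lo=[6, 8, 11, 12] (size 4, max 12) hi=[20, 25, 38, 49] (size 4, min 20) -> median=16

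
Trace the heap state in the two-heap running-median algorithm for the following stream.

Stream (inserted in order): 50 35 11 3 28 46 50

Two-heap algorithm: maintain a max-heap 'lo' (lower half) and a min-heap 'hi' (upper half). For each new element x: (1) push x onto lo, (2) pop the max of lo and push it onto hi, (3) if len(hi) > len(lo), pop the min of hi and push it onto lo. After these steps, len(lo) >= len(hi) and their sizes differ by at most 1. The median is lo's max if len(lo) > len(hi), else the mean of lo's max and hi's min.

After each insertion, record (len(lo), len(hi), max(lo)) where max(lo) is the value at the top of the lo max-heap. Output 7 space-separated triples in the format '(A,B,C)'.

Step 1: insert 50 -> lo=[50] hi=[] -> (len(lo)=1, len(hi)=0, max(lo)=50)
Step 2: insert 35 -> lo=[35] hi=[50] -> (len(lo)=1, len(hi)=1, max(lo)=35)
Step 3: insert 11 -> lo=[11, 35] hi=[50] -> (len(lo)=2, len(hi)=1, max(lo)=35)
Step 4: insert 3 -> lo=[3, 11] hi=[35, 50] -> (len(lo)=2, len(hi)=2, max(lo)=11)
Step 5: insert 28 -> lo=[3, 11, 28] hi=[35, 50] -> (len(lo)=3, len(hi)=2, max(lo)=28)
Step 6: insert 46 -> lo=[3, 11, 28] hi=[35, 46, 50] -> (len(lo)=3, len(hi)=3, max(lo)=28)
Step 7: insert 50 -> lo=[3, 11, 28, 35] hi=[46, 50, 50] -> (len(lo)=4, len(hi)=3, max(lo)=35)

Answer: (1,0,50) (1,1,35) (2,1,35) (2,2,11) (3,2,28) (3,3,28) (4,3,35)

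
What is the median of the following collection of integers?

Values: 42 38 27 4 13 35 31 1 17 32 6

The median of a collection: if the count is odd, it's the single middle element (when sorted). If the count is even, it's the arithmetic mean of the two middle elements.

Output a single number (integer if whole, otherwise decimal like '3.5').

Step 1: insert 42 -> lo=[42] (size 1, max 42) hi=[] (size 0) -> median=42
Step 2: insert 38 -> lo=[38] (size 1, max 38) hi=[42] (size 1, min 42) -> median=40
Step 3: insert 27 -> lo=[27, 38] (size 2, max 38) hi=[42] (size 1, min 42) -> median=38
Step 4: insert 4 -> lo=[4, 27] (size 2, max 27) hi=[38, 42] (size 2, min 38) -> median=32.5
Step 5: insert 13 -> lo=[4, 13, 27] (size 3, max 27) hi=[38, 42] (size 2, min 38) -> median=27
Step 6: insert 35 -> lo=[4, 13, 27] (size 3, max 27) hi=[35, 38, 42] (size 3, min 35) -> median=31
Step 7: insert 31 -> lo=[4, 13, 27, 31] (size 4, max 31) hi=[35, 38, 42] (size 3, min 35) -> median=31
Step 8: insert 1 -> lo=[1, 4, 13, 27] (size 4, max 27) hi=[31, 35, 38, 42] (size 4, min 31) -> median=29
Step 9: insert 17 -> lo=[1, 4, 13, 17, 27] (size 5, max 27) hi=[31, 35, 38, 42] (size 4, min 31) -> median=27
Step 10: insert 32 -> lo=[1, 4, 13, 17, 27] (size 5, max 27) hi=[31, 32, 35, 38, 42] (size 5, min 31) -> median=29
Step 11: insert 6 -> lo=[1, 4, 6, 13, 17, 27] (size 6, max 27) hi=[31, 32, 35, 38, 42] (size 5, min 31) -> median=27

Answer: 27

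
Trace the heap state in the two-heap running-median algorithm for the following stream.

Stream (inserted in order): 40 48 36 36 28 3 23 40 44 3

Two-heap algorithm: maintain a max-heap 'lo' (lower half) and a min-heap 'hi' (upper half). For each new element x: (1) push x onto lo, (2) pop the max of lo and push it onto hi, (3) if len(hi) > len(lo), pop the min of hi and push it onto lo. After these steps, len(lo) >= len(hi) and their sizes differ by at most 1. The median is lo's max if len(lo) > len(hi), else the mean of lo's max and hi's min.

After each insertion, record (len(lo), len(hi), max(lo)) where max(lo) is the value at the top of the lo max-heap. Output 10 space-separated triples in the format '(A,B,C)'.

Answer: (1,0,40) (1,1,40) (2,1,40) (2,2,36) (3,2,36) (3,3,36) (4,3,36) (4,4,36) (5,4,36) (5,5,36)

Derivation:
Step 1: insert 40 -> lo=[40] hi=[] -> (len(lo)=1, len(hi)=0, max(lo)=40)
Step 2: insert 48 -> lo=[40] hi=[48] -> (len(lo)=1, len(hi)=1, max(lo)=40)
Step 3: insert 36 -> lo=[36, 40] hi=[48] -> (len(lo)=2, len(hi)=1, max(lo)=40)
Step 4: insert 36 -> lo=[36, 36] hi=[40, 48] -> (len(lo)=2, len(hi)=2, max(lo)=36)
Step 5: insert 28 -> lo=[28, 36, 36] hi=[40, 48] -> (len(lo)=3, len(hi)=2, max(lo)=36)
Step 6: insert 3 -> lo=[3, 28, 36] hi=[36, 40, 48] -> (len(lo)=3, len(hi)=3, max(lo)=36)
Step 7: insert 23 -> lo=[3, 23, 28, 36] hi=[36, 40, 48] -> (len(lo)=4, len(hi)=3, max(lo)=36)
Step 8: insert 40 -> lo=[3, 23, 28, 36] hi=[36, 40, 40, 48] -> (len(lo)=4, len(hi)=4, max(lo)=36)
Step 9: insert 44 -> lo=[3, 23, 28, 36, 36] hi=[40, 40, 44, 48] -> (len(lo)=5, len(hi)=4, max(lo)=36)
Step 10: insert 3 -> lo=[3, 3, 23, 28, 36] hi=[36, 40, 40, 44, 48] -> (len(lo)=5, len(hi)=5, max(lo)=36)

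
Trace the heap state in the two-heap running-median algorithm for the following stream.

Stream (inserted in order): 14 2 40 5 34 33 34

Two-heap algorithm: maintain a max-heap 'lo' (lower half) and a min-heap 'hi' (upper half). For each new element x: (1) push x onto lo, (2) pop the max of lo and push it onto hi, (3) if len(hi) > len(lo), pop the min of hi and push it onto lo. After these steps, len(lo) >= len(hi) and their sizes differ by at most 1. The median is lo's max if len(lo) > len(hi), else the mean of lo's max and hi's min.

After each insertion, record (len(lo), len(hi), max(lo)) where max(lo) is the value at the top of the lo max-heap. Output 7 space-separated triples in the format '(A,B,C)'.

Step 1: insert 14 -> lo=[14] hi=[] -> (len(lo)=1, len(hi)=0, max(lo)=14)
Step 2: insert 2 -> lo=[2] hi=[14] -> (len(lo)=1, len(hi)=1, max(lo)=2)
Step 3: insert 40 -> lo=[2, 14] hi=[40] -> (len(lo)=2, len(hi)=1, max(lo)=14)
Step 4: insert 5 -> lo=[2, 5] hi=[14, 40] -> (len(lo)=2, len(hi)=2, max(lo)=5)
Step 5: insert 34 -> lo=[2, 5, 14] hi=[34, 40] -> (len(lo)=3, len(hi)=2, max(lo)=14)
Step 6: insert 33 -> lo=[2, 5, 14] hi=[33, 34, 40] -> (len(lo)=3, len(hi)=3, max(lo)=14)
Step 7: insert 34 -> lo=[2, 5, 14, 33] hi=[34, 34, 40] -> (len(lo)=4, len(hi)=3, max(lo)=33)

Answer: (1,0,14) (1,1,2) (2,1,14) (2,2,5) (3,2,14) (3,3,14) (4,3,33)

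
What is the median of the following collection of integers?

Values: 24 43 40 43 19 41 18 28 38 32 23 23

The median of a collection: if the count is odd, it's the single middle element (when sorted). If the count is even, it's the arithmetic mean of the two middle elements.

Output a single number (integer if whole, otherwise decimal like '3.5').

Step 1: insert 24 -> lo=[24] (size 1, max 24) hi=[] (size 0) -> median=24
Step 2: insert 43 -> lo=[24] (size 1, max 24) hi=[43] (size 1, min 43) -> median=33.5
Step 3: insert 40 -> lo=[24, 40] (size 2, max 40) hi=[43] (size 1, min 43) -> median=40
Step 4: insert 43 -> lo=[24, 40] (size 2, max 40) hi=[43, 43] (size 2, min 43) -> median=41.5
Step 5: insert 19 -> lo=[19, 24, 40] (size 3, max 40) hi=[43, 43] (size 2, min 43) -> median=40
Step 6: insert 41 -> lo=[19, 24, 40] (size 3, max 40) hi=[41, 43, 43] (size 3, min 41) -> median=40.5
Step 7: insert 18 -> lo=[18, 19, 24, 40] (size 4, max 40) hi=[41, 43, 43] (size 3, min 41) -> median=40
Step 8: insert 28 -> lo=[18, 19, 24, 28] (size 4, max 28) hi=[40, 41, 43, 43] (size 4, min 40) -> median=34
Step 9: insert 38 -> lo=[18, 19, 24, 28, 38] (size 5, max 38) hi=[40, 41, 43, 43] (size 4, min 40) -> median=38
Step 10: insert 32 -> lo=[18, 19, 24, 28, 32] (size 5, max 32) hi=[38, 40, 41, 43, 43] (size 5, min 38) -> median=35
Step 11: insert 23 -> lo=[18, 19, 23, 24, 28, 32] (size 6, max 32) hi=[38, 40, 41, 43, 43] (size 5, min 38) -> median=32
Step 12: insert 23 -> lo=[18, 19, 23, 23, 24, 28] (size 6, max 28) hi=[32, 38, 40, 41, 43, 43] (size 6, min 32) -> median=30

Answer: 30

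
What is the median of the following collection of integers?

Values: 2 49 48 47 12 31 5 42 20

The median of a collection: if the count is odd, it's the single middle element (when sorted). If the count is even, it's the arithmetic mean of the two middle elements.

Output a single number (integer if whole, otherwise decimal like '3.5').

Answer: 31

Derivation:
Step 1: insert 2 -> lo=[2] (size 1, max 2) hi=[] (size 0) -> median=2
Step 2: insert 49 -> lo=[2] (size 1, max 2) hi=[49] (size 1, min 49) -> median=25.5
Step 3: insert 48 -> lo=[2, 48] (size 2, max 48) hi=[49] (size 1, min 49) -> median=48
Step 4: insert 47 -> lo=[2, 47] (size 2, max 47) hi=[48, 49] (size 2, min 48) -> median=47.5
Step 5: insert 12 -> lo=[2, 12, 47] (size 3, max 47) hi=[48, 49] (size 2, min 48) -> median=47
Step 6: insert 31 -> lo=[2, 12, 31] (size 3, max 31) hi=[47, 48, 49] (size 3, min 47) -> median=39
Step 7: insert 5 -> lo=[2, 5, 12, 31] (size 4, max 31) hi=[47, 48, 49] (size 3, min 47) -> median=31
Step 8: insert 42 -> lo=[2, 5, 12, 31] (size 4, max 31) hi=[42, 47, 48, 49] (size 4, min 42) -> median=36.5
Step 9: insert 20 -> lo=[2, 5, 12, 20, 31] (size 5, max 31) hi=[42, 47, 48, 49] (size 4, min 42) -> median=31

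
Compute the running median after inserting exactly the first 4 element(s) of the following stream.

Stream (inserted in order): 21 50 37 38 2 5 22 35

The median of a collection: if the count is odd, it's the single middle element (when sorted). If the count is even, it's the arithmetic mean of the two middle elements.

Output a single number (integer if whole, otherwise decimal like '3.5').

Answer: 37.5

Derivation:
Step 1: insert 21 -> lo=[21] (size 1, max 21) hi=[] (size 0) -> median=21
Step 2: insert 50 -> lo=[21] (size 1, max 21) hi=[50] (size 1, min 50) -> median=35.5
Step 3: insert 37 -> lo=[21, 37] (size 2, max 37) hi=[50] (size 1, min 50) -> median=37
Step 4: insert 38 -> lo=[21, 37] (size 2, max 37) hi=[38, 50] (size 2, min 38) -> median=37.5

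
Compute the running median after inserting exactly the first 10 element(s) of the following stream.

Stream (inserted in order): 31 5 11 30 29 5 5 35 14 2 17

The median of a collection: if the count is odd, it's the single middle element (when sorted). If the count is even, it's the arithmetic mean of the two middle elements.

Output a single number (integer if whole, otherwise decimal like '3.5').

Step 1: insert 31 -> lo=[31] (size 1, max 31) hi=[] (size 0) -> median=31
Step 2: insert 5 -> lo=[5] (size 1, max 5) hi=[31] (size 1, min 31) -> median=18
Step 3: insert 11 -> lo=[5, 11] (size 2, max 11) hi=[31] (size 1, min 31) -> median=11
Step 4: insert 30 -> lo=[5, 11] (size 2, max 11) hi=[30, 31] (size 2, min 30) -> median=20.5
Step 5: insert 29 -> lo=[5, 11, 29] (size 3, max 29) hi=[30, 31] (size 2, min 30) -> median=29
Step 6: insert 5 -> lo=[5, 5, 11] (size 3, max 11) hi=[29, 30, 31] (size 3, min 29) -> median=20
Step 7: insert 5 -> lo=[5, 5, 5, 11] (size 4, max 11) hi=[29, 30, 31] (size 3, min 29) -> median=11
Step 8: insert 35 -> lo=[5, 5, 5, 11] (size 4, max 11) hi=[29, 30, 31, 35] (size 4, min 29) -> median=20
Step 9: insert 14 -> lo=[5, 5, 5, 11, 14] (size 5, max 14) hi=[29, 30, 31, 35] (size 4, min 29) -> median=14
Step 10: insert 2 -> lo=[2, 5, 5, 5, 11] (size 5, max 11) hi=[14, 29, 30, 31, 35] (size 5, min 14) -> median=12.5

Answer: 12.5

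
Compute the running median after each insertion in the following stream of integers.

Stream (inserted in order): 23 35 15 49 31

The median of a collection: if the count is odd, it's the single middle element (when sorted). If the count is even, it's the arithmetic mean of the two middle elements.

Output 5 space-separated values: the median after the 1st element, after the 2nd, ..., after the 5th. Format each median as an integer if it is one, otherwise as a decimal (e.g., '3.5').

Answer: 23 29 23 29 31

Derivation:
Step 1: insert 23 -> lo=[23] (size 1, max 23) hi=[] (size 0) -> median=23
Step 2: insert 35 -> lo=[23] (size 1, max 23) hi=[35] (size 1, min 35) -> median=29
Step 3: insert 15 -> lo=[15, 23] (size 2, max 23) hi=[35] (size 1, min 35) -> median=23
Step 4: insert 49 -> lo=[15, 23] (size 2, max 23) hi=[35, 49] (size 2, min 35) -> median=29
Step 5: insert 31 -> lo=[15, 23, 31] (size 3, max 31) hi=[35, 49] (size 2, min 35) -> median=31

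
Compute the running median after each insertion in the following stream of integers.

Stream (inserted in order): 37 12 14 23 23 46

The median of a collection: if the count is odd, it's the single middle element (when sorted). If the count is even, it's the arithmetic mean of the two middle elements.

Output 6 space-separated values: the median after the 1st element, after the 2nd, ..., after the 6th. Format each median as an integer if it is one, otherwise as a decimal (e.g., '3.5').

Answer: 37 24.5 14 18.5 23 23

Derivation:
Step 1: insert 37 -> lo=[37] (size 1, max 37) hi=[] (size 0) -> median=37
Step 2: insert 12 -> lo=[12] (size 1, max 12) hi=[37] (size 1, min 37) -> median=24.5
Step 3: insert 14 -> lo=[12, 14] (size 2, max 14) hi=[37] (size 1, min 37) -> median=14
Step 4: insert 23 -> lo=[12, 14] (size 2, max 14) hi=[23, 37] (size 2, min 23) -> median=18.5
Step 5: insert 23 -> lo=[12, 14, 23] (size 3, max 23) hi=[23, 37] (size 2, min 23) -> median=23
Step 6: insert 46 -> lo=[12, 14, 23] (size 3, max 23) hi=[23, 37, 46] (size 3, min 23) -> median=23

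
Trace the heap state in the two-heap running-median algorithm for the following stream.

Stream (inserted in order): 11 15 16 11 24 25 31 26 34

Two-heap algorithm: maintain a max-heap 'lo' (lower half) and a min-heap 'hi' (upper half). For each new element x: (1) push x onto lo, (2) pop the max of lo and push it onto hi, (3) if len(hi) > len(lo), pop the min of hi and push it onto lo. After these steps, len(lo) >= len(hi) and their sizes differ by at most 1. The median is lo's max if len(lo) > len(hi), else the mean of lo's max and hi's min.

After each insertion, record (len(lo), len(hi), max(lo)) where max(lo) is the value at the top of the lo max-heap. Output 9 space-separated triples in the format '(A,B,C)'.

Step 1: insert 11 -> lo=[11] hi=[] -> (len(lo)=1, len(hi)=0, max(lo)=11)
Step 2: insert 15 -> lo=[11] hi=[15] -> (len(lo)=1, len(hi)=1, max(lo)=11)
Step 3: insert 16 -> lo=[11, 15] hi=[16] -> (len(lo)=2, len(hi)=1, max(lo)=15)
Step 4: insert 11 -> lo=[11, 11] hi=[15, 16] -> (len(lo)=2, len(hi)=2, max(lo)=11)
Step 5: insert 24 -> lo=[11, 11, 15] hi=[16, 24] -> (len(lo)=3, len(hi)=2, max(lo)=15)
Step 6: insert 25 -> lo=[11, 11, 15] hi=[16, 24, 25] -> (len(lo)=3, len(hi)=3, max(lo)=15)
Step 7: insert 31 -> lo=[11, 11, 15, 16] hi=[24, 25, 31] -> (len(lo)=4, len(hi)=3, max(lo)=16)
Step 8: insert 26 -> lo=[11, 11, 15, 16] hi=[24, 25, 26, 31] -> (len(lo)=4, len(hi)=4, max(lo)=16)
Step 9: insert 34 -> lo=[11, 11, 15, 16, 24] hi=[25, 26, 31, 34] -> (len(lo)=5, len(hi)=4, max(lo)=24)

Answer: (1,0,11) (1,1,11) (2,1,15) (2,2,11) (3,2,15) (3,3,15) (4,3,16) (4,4,16) (5,4,24)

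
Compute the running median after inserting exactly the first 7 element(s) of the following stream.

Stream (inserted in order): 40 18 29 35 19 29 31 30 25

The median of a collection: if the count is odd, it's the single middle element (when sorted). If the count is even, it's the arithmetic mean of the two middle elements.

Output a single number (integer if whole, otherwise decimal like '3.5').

Step 1: insert 40 -> lo=[40] (size 1, max 40) hi=[] (size 0) -> median=40
Step 2: insert 18 -> lo=[18] (size 1, max 18) hi=[40] (size 1, min 40) -> median=29
Step 3: insert 29 -> lo=[18, 29] (size 2, max 29) hi=[40] (size 1, min 40) -> median=29
Step 4: insert 35 -> lo=[18, 29] (size 2, max 29) hi=[35, 40] (size 2, min 35) -> median=32
Step 5: insert 19 -> lo=[18, 19, 29] (size 3, max 29) hi=[35, 40] (size 2, min 35) -> median=29
Step 6: insert 29 -> lo=[18, 19, 29] (size 3, max 29) hi=[29, 35, 40] (size 3, min 29) -> median=29
Step 7: insert 31 -> lo=[18, 19, 29, 29] (size 4, max 29) hi=[31, 35, 40] (size 3, min 31) -> median=29

Answer: 29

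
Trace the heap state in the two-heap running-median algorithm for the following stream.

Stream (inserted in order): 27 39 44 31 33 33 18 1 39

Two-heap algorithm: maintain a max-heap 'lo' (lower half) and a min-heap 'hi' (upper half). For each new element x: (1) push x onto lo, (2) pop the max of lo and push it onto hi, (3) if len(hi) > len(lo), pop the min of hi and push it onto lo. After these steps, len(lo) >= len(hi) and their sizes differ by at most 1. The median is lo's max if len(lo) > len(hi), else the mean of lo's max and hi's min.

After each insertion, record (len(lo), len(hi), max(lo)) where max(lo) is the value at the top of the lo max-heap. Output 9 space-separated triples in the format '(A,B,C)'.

Answer: (1,0,27) (1,1,27) (2,1,39) (2,2,31) (3,2,33) (3,3,33) (4,3,33) (4,4,31) (5,4,33)

Derivation:
Step 1: insert 27 -> lo=[27] hi=[] -> (len(lo)=1, len(hi)=0, max(lo)=27)
Step 2: insert 39 -> lo=[27] hi=[39] -> (len(lo)=1, len(hi)=1, max(lo)=27)
Step 3: insert 44 -> lo=[27, 39] hi=[44] -> (len(lo)=2, len(hi)=1, max(lo)=39)
Step 4: insert 31 -> lo=[27, 31] hi=[39, 44] -> (len(lo)=2, len(hi)=2, max(lo)=31)
Step 5: insert 33 -> lo=[27, 31, 33] hi=[39, 44] -> (len(lo)=3, len(hi)=2, max(lo)=33)
Step 6: insert 33 -> lo=[27, 31, 33] hi=[33, 39, 44] -> (len(lo)=3, len(hi)=3, max(lo)=33)
Step 7: insert 18 -> lo=[18, 27, 31, 33] hi=[33, 39, 44] -> (len(lo)=4, len(hi)=3, max(lo)=33)
Step 8: insert 1 -> lo=[1, 18, 27, 31] hi=[33, 33, 39, 44] -> (len(lo)=4, len(hi)=4, max(lo)=31)
Step 9: insert 39 -> lo=[1, 18, 27, 31, 33] hi=[33, 39, 39, 44] -> (len(lo)=5, len(hi)=4, max(lo)=33)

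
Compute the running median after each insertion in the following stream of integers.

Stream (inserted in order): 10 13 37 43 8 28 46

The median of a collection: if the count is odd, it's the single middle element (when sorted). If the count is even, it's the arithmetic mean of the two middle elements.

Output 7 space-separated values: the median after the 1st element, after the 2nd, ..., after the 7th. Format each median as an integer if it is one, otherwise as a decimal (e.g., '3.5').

Answer: 10 11.5 13 25 13 20.5 28

Derivation:
Step 1: insert 10 -> lo=[10] (size 1, max 10) hi=[] (size 0) -> median=10
Step 2: insert 13 -> lo=[10] (size 1, max 10) hi=[13] (size 1, min 13) -> median=11.5
Step 3: insert 37 -> lo=[10, 13] (size 2, max 13) hi=[37] (size 1, min 37) -> median=13
Step 4: insert 43 -> lo=[10, 13] (size 2, max 13) hi=[37, 43] (size 2, min 37) -> median=25
Step 5: insert 8 -> lo=[8, 10, 13] (size 3, max 13) hi=[37, 43] (size 2, min 37) -> median=13
Step 6: insert 28 -> lo=[8, 10, 13] (size 3, max 13) hi=[28, 37, 43] (size 3, min 28) -> median=20.5
Step 7: insert 46 -> lo=[8, 10, 13, 28] (size 4, max 28) hi=[37, 43, 46] (size 3, min 37) -> median=28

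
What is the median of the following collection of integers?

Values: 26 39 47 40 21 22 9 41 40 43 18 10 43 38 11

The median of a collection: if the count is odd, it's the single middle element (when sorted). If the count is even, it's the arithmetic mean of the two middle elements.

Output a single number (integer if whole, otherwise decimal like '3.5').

Step 1: insert 26 -> lo=[26] (size 1, max 26) hi=[] (size 0) -> median=26
Step 2: insert 39 -> lo=[26] (size 1, max 26) hi=[39] (size 1, min 39) -> median=32.5
Step 3: insert 47 -> lo=[26, 39] (size 2, max 39) hi=[47] (size 1, min 47) -> median=39
Step 4: insert 40 -> lo=[26, 39] (size 2, max 39) hi=[40, 47] (size 2, min 40) -> median=39.5
Step 5: insert 21 -> lo=[21, 26, 39] (size 3, max 39) hi=[40, 47] (size 2, min 40) -> median=39
Step 6: insert 22 -> lo=[21, 22, 26] (size 3, max 26) hi=[39, 40, 47] (size 3, min 39) -> median=32.5
Step 7: insert 9 -> lo=[9, 21, 22, 26] (size 4, max 26) hi=[39, 40, 47] (size 3, min 39) -> median=26
Step 8: insert 41 -> lo=[9, 21, 22, 26] (size 4, max 26) hi=[39, 40, 41, 47] (size 4, min 39) -> median=32.5
Step 9: insert 40 -> lo=[9, 21, 22, 26, 39] (size 5, max 39) hi=[40, 40, 41, 47] (size 4, min 40) -> median=39
Step 10: insert 43 -> lo=[9, 21, 22, 26, 39] (size 5, max 39) hi=[40, 40, 41, 43, 47] (size 5, min 40) -> median=39.5
Step 11: insert 18 -> lo=[9, 18, 21, 22, 26, 39] (size 6, max 39) hi=[40, 40, 41, 43, 47] (size 5, min 40) -> median=39
Step 12: insert 10 -> lo=[9, 10, 18, 21, 22, 26] (size 6, max 26) hi=[39, 40, 40, 41, 43, 47] (size 6, min 39) -> median=32.5
Step 13: insert 43 -> lo=[9, 10, 18, 21, 22, 26, 39] (size 7, max 39) hi=[40, 40, 41, 43, 43, 47] (size 6, min 40) -> median=39
Step 14: insert 38 -> lo=[9, 10, 18, 21, 22, 26, 38] (size 7, max 38) hi=[39, 40, 40, 41, 43, 43, 47] (size 7, min 39) -> median=38.5
Step 15: insert 11 -> lo=[9, 10, 11, 18, 21, 22, 26, 38] (size 8, max 38) hi=[39, 40, 40, 41, 43, 43, 47] (size 7, min 39) -> median=38

Answer: 38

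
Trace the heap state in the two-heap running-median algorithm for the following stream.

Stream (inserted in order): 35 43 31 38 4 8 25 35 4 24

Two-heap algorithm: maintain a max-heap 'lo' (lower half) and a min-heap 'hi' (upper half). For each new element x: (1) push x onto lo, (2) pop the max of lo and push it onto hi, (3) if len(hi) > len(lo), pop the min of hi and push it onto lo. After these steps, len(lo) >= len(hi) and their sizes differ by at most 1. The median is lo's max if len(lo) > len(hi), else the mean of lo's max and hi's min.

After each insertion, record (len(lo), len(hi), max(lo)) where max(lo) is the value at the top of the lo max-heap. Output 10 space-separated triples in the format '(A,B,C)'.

Step 1: insert 35 -> lo=[35] hi=[] -> (len(lo)=1, len(hi)=0, max(lo)=35)
Step 2: insert 43 -> lo=[35] hi=[43] -> (len(lo)=1, len(hi)=1, max(lo)=35)
Step 3: insert 31 -> lo=[31, 35] hi=[43] -> (len(lo)=2, len(hi)=1, max(lo)=35)
Step 4: insert 38 -> lo=[31, 35] hi=[38, 43] -> (len(lo)=2, len(hi)=2, max(lo)=35)
Step 5: insert 4 -> lo=[4, 31, 35] hi=[38, 43] -> (len(lo)=3, len(hi)=2, max(lo)=35)
Step 6: insert 8 -> lo=[4, 8, 31] hi=[35, 38, 43] -> (len(lo)=3, len(hi)=3, max(lo)=31)
Step 7: insert 25 -> lo=[4, 8, 25, 31] hi=[35, 38, 43] -> (len(lo)=4, len(hi)=3, max(lo)=31)
Step 8: insert 35 -> lo=[4, 8, 25, 31] hi=[35, 35, 38, 43] -> (len(lo)=4, len(hi)=4, max(lo)=31)
Step 9: insert 4 -> lo=[4, 4, 8, 25, 31] hi=[35, 35, 38, 43] -> (len(lo)=5, len(hi)=4, max(lo)=31)
Step 10: insert 24 -> lo=[4, 4, 8, 24, 25] hi=[31, 35, 35, 38, 43] -> (len(lo)=5, len(hi)=5, max(lo)=25)

Answer: (1,0,35) (1,1,35) (2,1,35) (2,2,35) (3,2,35) (3,3,31) (4,3,31) (4,4,31) (5,4,31) (5,5,25)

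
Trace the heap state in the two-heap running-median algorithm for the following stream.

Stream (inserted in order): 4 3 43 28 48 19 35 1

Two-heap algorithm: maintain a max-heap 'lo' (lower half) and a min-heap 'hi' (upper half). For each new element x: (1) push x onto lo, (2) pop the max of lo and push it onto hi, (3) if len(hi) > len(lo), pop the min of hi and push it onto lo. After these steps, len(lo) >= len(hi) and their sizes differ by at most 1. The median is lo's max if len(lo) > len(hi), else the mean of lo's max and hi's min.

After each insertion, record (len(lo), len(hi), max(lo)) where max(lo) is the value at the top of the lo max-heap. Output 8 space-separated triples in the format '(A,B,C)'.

Answer: (1,0,4) (1,1,3) (2,1,4) (2,2,4) (3,2,28) (3,3,19) (4,3,28) (4,4,19)

Derivation:
Step 1: insert 4 -> lo=[4] hi=[] -> (len(lo)=1, len(hi)=0, max(lo)=4)
Step 2: insert 3 -> lo=[3] hi=[4] -> (len(lo)=1, len(hi)=1, max(lo)=3)
Step 3: insert 43 -> lo=[3, 4] hi=[43] -> (len(lo)=2, len(hi)=1, max(lo)=4)
Step 4: insert 28 -> lo=[3, 4] hi=[28, 43] -> (len(lo)=2, len(hi)=2, max(lo)=4)
Step 5: insert 48 -> lo=[3, 4, 28] hi=[43, 48] -> (len(lo)=3, len(hi)=2, max(lo)=28)
Step 6: insert 19 -> lo=[3, 4, 19] hi=[28, 43, 48] -> (len(lo)=3, len(hi)=3, max(lo)=19)
Step 7: insert 35 -> lo=[3, 4, 19, 28] hi=[35, 43, 48] -> (len(lo)=4, len(hi)=3, max(lo)=28)
Step 8: insert 1 -> lo=[1, 3, 4, 19] hi=[28, 35, 43, 48] -> (len(lo)=4, len(hi)=4, max(lo)=19)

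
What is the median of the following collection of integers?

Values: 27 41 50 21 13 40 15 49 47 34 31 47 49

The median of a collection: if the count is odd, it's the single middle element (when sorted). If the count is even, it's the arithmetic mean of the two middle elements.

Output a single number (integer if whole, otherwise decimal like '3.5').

Answer: 40

Derivation:
Step 1: insert 27 -> lo=[27] (size 1, max 27) hi=[] (size 0) -> median=27
Step 2: insert 41 -> lo=[27] (size 1, max 27) hi=[41] (size 1, min 41) -> median=34
Step 3: insert 50 -> lo=[27, 41] (size 2, max 41) hi=[50] (size 1, min 50) -> median=41
Step 4: insert 21 -> lo=[21, 27] (size 2, max 27) hi=[41, 50] (size 2, min 41) -> median=34
Step 5: insert 13 -> lo=[13, 21, 27] (size 3, max 27) hi=[41, 50] (size 2, min 41) -> median=27
Step 6: insert 40 -> lo=[13, 21, 27] (size 3, max 27) hi=[40, 41, 50] (size 3, min 40) -> median=33.5
Step 7: insert 15 -> lo=[13, 15, 21, 27] (size 4, max 27) hi=[40, 41, 50] (size 3, min 40) -> median=27
Step 8: insert 49 -> lo=[13, 15, 21, 27] (size 4, max 27) hi=[40, 41, 49, 50] (size 4, min 40) -> median=33.5
Step 9: insert 47 -> lo=[13, 15, 21, 27, 40] (size 5, max 40) hi=[41, 47, 49, 50] (size 4, min 41) -> median=40
Step 10: insert 34 -> lo=[13, 15, 21, 27, 34] (size 5, max 34) hi=[40, 41, 47, 49, 50] (size 5, min 40) -> median=37
Step 11: insert 31 -> lo=[13, 15, 21, 27, 31, 34] (size 6, max 34) hi=[40, 41, 47, 49, 50] (size 5, min 40) -> median=34
Step 12: insert 47 -> lo=[13, 15, 21, 27, 31, 34] (size 6, max 34) hi=[40, 41, 47, 47, 49, 50] (size 6, min 40) -> median=37
Step 13: insert 49 -> lo=[13, 15, 21, 27, 31, 34, 40] (size 7, max 40) hi=[41, 47, 47, 49, 49, 50] (size 6, min 41) -> median=40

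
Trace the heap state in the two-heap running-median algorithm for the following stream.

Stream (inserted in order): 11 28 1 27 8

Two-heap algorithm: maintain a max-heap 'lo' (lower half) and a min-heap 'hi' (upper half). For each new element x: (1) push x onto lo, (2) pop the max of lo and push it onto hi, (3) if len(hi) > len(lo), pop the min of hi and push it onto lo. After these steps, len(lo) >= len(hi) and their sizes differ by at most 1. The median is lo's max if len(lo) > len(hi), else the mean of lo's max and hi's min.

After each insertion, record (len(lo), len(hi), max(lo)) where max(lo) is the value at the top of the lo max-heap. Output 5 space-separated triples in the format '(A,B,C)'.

Answer: (1,0,11) (1,1,11) (2,1,11) (2,2,11) (3,2,11)

Derivation:
Step 1: insert 11 -> lo=[11] hi=[] -> (len(lo)=1, len(hi)=0, max(lo)=11)
Step 2: insert 28 -> lo=[11] hi=[28] -> (len(lo)=1, len(hi)=1, max(lo)=11)
Step 3: insert 1 -> lo=[1, 11] hi=[28] -> (len(lo)=2, len(hi)=1, max(lo)=11)
Step 4: insert 27 -> lo=[1, 11] hi=[27, 28] -> (len(lo)=2, len(hi)=2, max(lo)=11)
Step 5: insert 8 -> lo=[1, 8, 11] hi=[27, 28] -> (len(lo)=3, len(hi)=2, max(lo)=11)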